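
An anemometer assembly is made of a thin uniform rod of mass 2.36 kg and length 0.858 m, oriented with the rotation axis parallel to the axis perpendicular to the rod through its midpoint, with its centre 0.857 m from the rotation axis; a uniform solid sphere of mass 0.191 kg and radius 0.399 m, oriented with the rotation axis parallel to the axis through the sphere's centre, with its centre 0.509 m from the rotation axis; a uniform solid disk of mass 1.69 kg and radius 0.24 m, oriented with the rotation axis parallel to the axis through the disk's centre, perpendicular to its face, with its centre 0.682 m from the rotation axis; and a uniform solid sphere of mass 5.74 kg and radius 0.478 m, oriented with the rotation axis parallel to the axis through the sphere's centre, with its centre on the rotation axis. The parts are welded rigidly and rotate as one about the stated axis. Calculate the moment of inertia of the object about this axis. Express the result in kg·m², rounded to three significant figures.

Thin rod: I_cm = (1/12)ML² = (1/12)(2.36)(0.858)² = 0.14478 kg·m²; centre at d = 0.857 m, so I = I_cm + Md² gives I = 0.14478 + (2.36)(0.857)² = 1.8781 kg·m².
Solid sphere: I_cm = (2/5)MR² = (2/5)(0.191)(0.399)² = 0.012163 kg·m²; centre at d = 0.509 m, so I = I_cm + Md² gives I = 0.012163 + (0.191)(0.509)² = 0.061647 kg·m².
Solid disk: I_cm = (1/2)MR² = (1/2)(1.69)(0.24)² = 0.048672 kg·m²; centre at d = 0.682 m, so I = I_cm + Md² gives I = 0.048672 + (1.69)(0.682)² = 0.83473 kg·m².
Solid sphere: I_cm = (2/5)MR² = (2/5)(5.74)(0.478)² = 0.5246 kg·m²; axis through the centre, so I = 0.5246 kg·m².
Total I = 1.8781 + 0.061647 + 0.83473 + 0.5246 = 3.2991 kg·m².

3.30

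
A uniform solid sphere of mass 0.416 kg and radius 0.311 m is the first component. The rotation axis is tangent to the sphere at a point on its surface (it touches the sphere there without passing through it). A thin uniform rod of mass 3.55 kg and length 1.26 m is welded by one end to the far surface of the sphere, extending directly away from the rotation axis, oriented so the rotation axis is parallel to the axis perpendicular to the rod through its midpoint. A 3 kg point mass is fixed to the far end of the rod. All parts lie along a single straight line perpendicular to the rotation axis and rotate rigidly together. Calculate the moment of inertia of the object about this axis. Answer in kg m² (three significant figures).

Solid sphere: I_cm = (2/5)MR² = (2/5)(0.416)(0.311)² = 0.016094 kg m²; centre at d = 0.311 m, so I = I_cm + Md² gives I = 0.016094 + (0.416)(0.311)² = 0.05633 kg m².
Thin rod: I_cm = (1/12)ML² = (1/12)(3.55)(1.26)² = 0.46966 kg m²; centre at d = 0.311 + 0.311 + 0.63 = 1.252 m, so I = I_cm + Md² gives I = 0.46966 + (3.55)(1.252)² = 6.0343 kg m².
Point mass: I_cm = 0; centre at d = 0.311 + 0.311 + 0.63 + 0.63 = 1.882 m, so I = I_cm + Md² gives I = 0 + (3)(1.882)² = 10.626 kg m².
Total I = 0.05633 + 6.0343 + 10.626 = 16.716 kg m².

16.7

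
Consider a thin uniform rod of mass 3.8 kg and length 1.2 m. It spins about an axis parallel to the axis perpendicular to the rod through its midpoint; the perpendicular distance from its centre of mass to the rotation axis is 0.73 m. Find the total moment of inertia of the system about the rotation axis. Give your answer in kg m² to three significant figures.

2.48

I_cm = (1/12)ML² = (1/12)(3.8)(1.2)² = 0.456 kg m²; centre at d = 0.73 m, so the parallel axis theorem gives I = 0.456 + (3.8)(0.73)² = 2.481 kg m².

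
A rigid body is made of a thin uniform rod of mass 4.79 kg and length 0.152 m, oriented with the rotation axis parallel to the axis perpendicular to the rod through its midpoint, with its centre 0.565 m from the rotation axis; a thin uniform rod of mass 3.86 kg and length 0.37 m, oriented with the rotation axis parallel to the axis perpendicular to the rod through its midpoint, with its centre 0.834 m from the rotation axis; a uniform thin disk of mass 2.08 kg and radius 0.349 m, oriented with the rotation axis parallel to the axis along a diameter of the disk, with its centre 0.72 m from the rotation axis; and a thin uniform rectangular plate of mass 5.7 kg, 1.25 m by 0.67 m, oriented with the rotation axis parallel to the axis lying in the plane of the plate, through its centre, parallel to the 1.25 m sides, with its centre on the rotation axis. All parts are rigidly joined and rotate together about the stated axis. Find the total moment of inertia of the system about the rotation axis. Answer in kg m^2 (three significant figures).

Thin rod: I_cm = (1/12)ML² = (1/12)(4.79)(0.152)² = 0.0092223 kg m^2; centre at d = 0.565 m, so the parallel axis theorem gives I = 0.0092223 + (4.79)(0.565)² = 1.5383 kg m^2.
Thin rod: I_cm = (1/12)ML² = (1/12)(3.86)(0.37)² = 0.044036 kg m^2; centre at d = 0.834 m, so the parallel axis theorem gives I = 0.044036 + (3.86)(0.834)² = 2.7289 kg m^2.
Thin disk: I_cm = (1/4)MR² = (1/4)(2.08)(0.349)² = 0.063337 kg m^2; centre at d = 0.72 m, so the parallel axis theorem gives I = 0.063337 + (2.08)(0.72)² = 1.1416 kg m^2.
Rectangular plate: I_cm = (1/12)Mb² = (1/12)(5.7)(0.67)² = 0.21323 kg m^2; axis through the centre, so I = 0.21323 kg m^2.
Total I = 1.5383 + 2.7289 + 1.1416 + 0.21323 = 5.622 kg m^2.

5.62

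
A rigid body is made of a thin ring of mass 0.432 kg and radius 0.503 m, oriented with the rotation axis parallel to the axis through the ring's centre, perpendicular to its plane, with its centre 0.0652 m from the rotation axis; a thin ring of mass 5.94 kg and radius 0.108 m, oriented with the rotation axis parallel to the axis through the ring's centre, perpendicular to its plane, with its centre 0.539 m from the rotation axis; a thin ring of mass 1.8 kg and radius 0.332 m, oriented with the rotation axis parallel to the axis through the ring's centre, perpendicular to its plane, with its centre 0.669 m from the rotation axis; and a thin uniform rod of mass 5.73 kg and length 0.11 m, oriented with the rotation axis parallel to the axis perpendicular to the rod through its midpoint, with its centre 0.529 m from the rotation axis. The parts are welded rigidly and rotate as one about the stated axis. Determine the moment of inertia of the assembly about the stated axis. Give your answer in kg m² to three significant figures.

4.52

Thin ring: I_cm = MR² = (0.432)(0.503)² = 0.1093 kg m²; centre at d = 0.0652 m, so the parallel axis theorem gives I = 0.1093 + (0.432)(0.0652)² = 0.11114 kg m².
Thin ring: I_cm = MR² = (5.94)(0.108)² = 0.069284 kg m²; centre at d = 0.539 m, so the parallel axis theorem gives I = 0.069284 + (5.94)(0.539)² = 1.795 kg m².
Thin ring: I_cm = MR² = (1.8)(0.332)² = 0.1984 kg m²; centre at d = 0.669 m, so the parallel axis theorem gives I = 0.1984 + (1.8)(0.669)² = 1.004 kg m².
Thin rod: I_cm = (1/12)ML² = (1/12)(5.73)(0.11)² = 0.0057777 kg m²; centre at d = 0.529 m, so the parallel axis theorem gives I = 0.0057777 + (5.73)(0.529)² = 1.6093 kg m².
Total I = 0.11114 + 1.795 + 1.004 + 1.6093 = 4.5194 kg m².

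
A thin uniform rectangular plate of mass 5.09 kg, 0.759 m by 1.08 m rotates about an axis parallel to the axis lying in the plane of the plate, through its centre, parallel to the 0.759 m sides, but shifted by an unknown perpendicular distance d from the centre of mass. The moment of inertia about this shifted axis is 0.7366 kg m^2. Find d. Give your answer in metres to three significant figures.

About the centre-of-mass axis, I_cm = (1/12)Mb² = (1/12)(5.09)(1.08)² = 0.49475 kg m^2.
Parallel axis theorem: I = I_cm + Md², so Md² = 0.7366 − 0.49475 = 0.24185 kg m^2.
d = √(0.24185 / 5.09) = 0.21798 m.

0.218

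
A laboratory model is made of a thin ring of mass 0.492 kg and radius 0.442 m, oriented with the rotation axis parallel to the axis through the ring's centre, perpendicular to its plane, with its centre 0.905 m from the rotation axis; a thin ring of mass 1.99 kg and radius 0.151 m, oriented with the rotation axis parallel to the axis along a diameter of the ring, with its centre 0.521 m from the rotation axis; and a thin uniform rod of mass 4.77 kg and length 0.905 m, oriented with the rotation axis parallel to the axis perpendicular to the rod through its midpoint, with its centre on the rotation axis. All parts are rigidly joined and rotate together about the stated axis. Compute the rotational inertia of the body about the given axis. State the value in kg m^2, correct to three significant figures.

1.39

Thin ring: I_cm = MR² = (0.492)(0.442)² = 0.096119 kg m^2; centre at d = 0.905 m, so the parallel axis theorem gives I = 0.096119 + (0.492)(0.905)² = 0.49908 kg m^2.
Thin ring: I_cm = (1/2)MR² = (1/2)(1.99)(0.151)² = 0.022687 kg m^2; centre at d = 0.521 m, so the parallel axis theorem gives I = 0.022687 + (1.99)(0.521)² = 0.56285 kg m^2.
Thin rod: I_cm = (1/12)ML² = (1/12)(4.77)(0.905)² = 0.32556 kg m^2; axis through the centre, so I = 0.32556 kg m^2.
Total I = 0.49908 + 0.56285 + 0.32556 = 1.3875 kg m^2.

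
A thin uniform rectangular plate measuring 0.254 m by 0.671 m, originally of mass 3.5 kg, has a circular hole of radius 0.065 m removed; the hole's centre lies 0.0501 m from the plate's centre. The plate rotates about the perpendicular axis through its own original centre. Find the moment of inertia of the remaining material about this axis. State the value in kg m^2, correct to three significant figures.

Unpierced body about its centre: I₀ = (1/12)M(a²+b²) = (1/12)(3.5)[(0.254)² + (0.671)²] = 0.15014 kg m^2.
The removed disk has mass m = M·πr²/(ab) = (3.5)·π(0.065)²/(0.254·0.671) = 0.27258 kg (same uniform areal density).
Its moment of inertia about the rotation axis (parallel-axis theorem): I_hole = (1/2)mr² + md² = (1/2)(0.27258)(0.065)² + (0.27258)(0.0501)² = 0.00126 kg m^2.
Treating the hole as negative mass, I = I₀ − I_hole = 0.15014 − 0.00126 = 0.14888 kg m^2.

0.149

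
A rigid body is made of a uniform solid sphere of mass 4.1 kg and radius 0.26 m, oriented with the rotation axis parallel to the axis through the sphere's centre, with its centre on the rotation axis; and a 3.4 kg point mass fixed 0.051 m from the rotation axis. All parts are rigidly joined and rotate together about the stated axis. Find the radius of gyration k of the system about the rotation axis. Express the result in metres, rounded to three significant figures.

Solid sphere: I_cm = (2/5)MR² = (2/5)(4.1)(0.26)² = 0.11086 kg m^2; axis through the centre, so I = 0.11086 kg m^2.
Point mass: I_cm = 0; centre at d = 0.051 m, so I = I_cm + Md² gives I = 0 + (3.4)(0.051)² = 0.0088434 kg m^2.
Total I = 0.11971 kg m^2; total mass M = 7.5 kg.
k = √(I/M) = √(0.11971/7.5) = 0.12634 m.

0.126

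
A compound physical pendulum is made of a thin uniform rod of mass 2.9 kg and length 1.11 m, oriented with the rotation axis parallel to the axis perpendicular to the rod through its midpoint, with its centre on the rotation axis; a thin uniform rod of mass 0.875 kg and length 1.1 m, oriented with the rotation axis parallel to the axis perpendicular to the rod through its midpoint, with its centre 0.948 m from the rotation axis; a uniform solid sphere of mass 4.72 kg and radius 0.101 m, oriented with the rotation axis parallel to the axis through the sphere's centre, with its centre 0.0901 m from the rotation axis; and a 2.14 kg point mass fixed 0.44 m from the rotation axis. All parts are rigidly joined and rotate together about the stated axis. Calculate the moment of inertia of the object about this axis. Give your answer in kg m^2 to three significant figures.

Thin rod: I_cm = (1/12)ML² = (1/12)(2.9)(1.11)² = 0.29776 kg m^2; axis through the centre, so I = 0.29776 kg m^2.
Thin rod: I_cm = (1/12)ML² = (1/12)(0.875)(1.1)² = 0.088229 kg m^2; centre at d = 0.948 m, so the parallel axis theorem gives I = 0.088229 + (0.875)(0.948)² = 0.8746 kg m^2.
Solid sphere: I_cm = (2/5)MR² = (2/5)(4.72)(0.101)² = 0.019259 kg m^2; centre at d = 0.0901 m, so the parallel axis theorem gives I = 0.019259 + (4.72)(0.0901)² = 0.057576 kg m^2.
Point mass: I_cm = 0; centre at d = 0.44 m, so the parallel axis theorem gives I = 0 + (2.14)(0.44)² = 0.4143 kg m^2.
Total I = 0.29776 + 0.8746 + 0.057576 + 0.4143 = 1.6442 kg m^2.

1.64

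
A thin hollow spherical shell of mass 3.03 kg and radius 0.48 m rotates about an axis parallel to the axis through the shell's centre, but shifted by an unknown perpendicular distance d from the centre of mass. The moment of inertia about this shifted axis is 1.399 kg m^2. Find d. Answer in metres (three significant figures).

About the centre-of-mass axis, I_cm = (2/3)MR² = (2/3)(3.03)(0.48)² = 0.46541 kg m^2.
Parallel axis theorem: I = I_cm + Md², so Md² = 1.399 − 0.46541 = 0.93359 kg m^2.
d = √(0.93359 / 3.03) = 0.55508 m.

0.555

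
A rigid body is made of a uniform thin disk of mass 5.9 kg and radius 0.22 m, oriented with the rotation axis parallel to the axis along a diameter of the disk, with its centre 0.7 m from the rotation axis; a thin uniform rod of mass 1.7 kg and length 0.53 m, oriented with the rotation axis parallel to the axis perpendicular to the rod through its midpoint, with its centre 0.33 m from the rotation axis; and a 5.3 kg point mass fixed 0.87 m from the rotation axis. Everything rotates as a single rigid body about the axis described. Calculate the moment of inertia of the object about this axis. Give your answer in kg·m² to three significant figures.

Thin disk: I_cm = (1/4)MR² = (1/4)(5.9)(0.22)² = 0.07139 kg·m²; centre at d = 0.7 m, so I = I_cm + Md² gives I = 0.07139 + (5.9)(0.7)² = 2.9624 kg·m².
Thin rod: I_cm = (1/12)ML² = (1/12)(1.7)(0.53)² = 0.039794 kg·m²; centre at d = 0.33 m, so I = I_cm + Md² gives I = 0.039794 + (1.7)(0.33)² = 0.22492 kg·m².
Point mass: I_cm = 0; centre at d = 0.87 m, so I = I_cm + Md² gives I = 0 + (5.3)(0.87)² = 4.0116 kg·m².
Total I = 2.9624 + 0.22492 + 4.0116 = 7.1989 kg·m².

7.20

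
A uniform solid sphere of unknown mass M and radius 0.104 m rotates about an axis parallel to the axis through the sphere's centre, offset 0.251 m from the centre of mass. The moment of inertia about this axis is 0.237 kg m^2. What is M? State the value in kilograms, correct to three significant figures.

I = I_cm + Md² = (2/5)MR² + Md² = M·[0.4·(0.104)² + (0.251)²] = M·0.067327.
So M = 0.237 / 0.067327 = 3.5201 kg.

3.52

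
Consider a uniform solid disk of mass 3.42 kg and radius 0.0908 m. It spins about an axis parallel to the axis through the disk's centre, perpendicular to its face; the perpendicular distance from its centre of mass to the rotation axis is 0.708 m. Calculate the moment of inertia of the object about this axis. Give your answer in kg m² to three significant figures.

I_cm = (1/2)MR² = (1/2)(3.42)(0.0908)² = 0.014098 kg m²; centre at d = 0.708 m, so I = I_cm + Md² gives I = 0.014098 + (3.42)(0.708)² = 1.7284 kg m².

1.73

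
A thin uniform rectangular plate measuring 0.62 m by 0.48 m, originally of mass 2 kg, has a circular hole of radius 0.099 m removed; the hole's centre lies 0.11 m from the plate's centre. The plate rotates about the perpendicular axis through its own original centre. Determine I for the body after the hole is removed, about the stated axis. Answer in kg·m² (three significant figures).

Unpierced body about its centre: I₀ = (1/12)M(a²+b²) = (1/12)(2)[(0.62)² + (0.48)²] = 0.10247 kg·m².
The removed disk has mass m = M·πr²/(ab) = (2)·π(0.099)²/(0.62·0.48) = 0.20693 kg (same uniform areal density).
Its moment of inertia about the rotation axis (parallel-axis theorem): I_hole = (1/2)mr² + md² = (1/2)(0.20693)(0.099)² + (0.20693)(0.11)² = 0.0035179 kg·m².
Treating the hole as negative mass, I = I₀ − I_hole = 0.10247 − 0.0035179 = 0.098949 kg·m².

0.0989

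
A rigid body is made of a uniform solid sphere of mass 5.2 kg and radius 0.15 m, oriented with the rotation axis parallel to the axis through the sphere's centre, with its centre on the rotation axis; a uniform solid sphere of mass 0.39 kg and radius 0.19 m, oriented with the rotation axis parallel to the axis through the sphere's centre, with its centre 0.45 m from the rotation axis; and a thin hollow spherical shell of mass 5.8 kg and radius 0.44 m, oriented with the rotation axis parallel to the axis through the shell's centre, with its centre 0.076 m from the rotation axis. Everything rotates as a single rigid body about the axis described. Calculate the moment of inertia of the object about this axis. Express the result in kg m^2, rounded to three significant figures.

Solid sphere: I_cm = (2/5)MR² = (2/5)(5.2)(0.15)² = 0.0468 kg m^2; axis through the centre, so I = 0.0468 kg m^2.
Solid sphere: I_cm = (2/5)MR² = (2/5)(0.39)(0.19)² = 0.0056316 kg m^2; centre at d = 0.45 m, so I = I_cm + Md² gives I = 0.0056316 + (0.39)(0.45)² = 0.084607 kg m^2.
Spherical shell: I_cm = (2/3)MR² = (2/3)(5.8)(0.44)² = 0.74859 kg m^2; centre at d = 0.076 m, so I = I_cm + Md² gives I = 0.74859 + (5.8)(0.076)² = 0.78209 kg m^2.
Total I = 0.0468 + 0.084607 + 0.78209 = 0.91349 kg m^2.

0.913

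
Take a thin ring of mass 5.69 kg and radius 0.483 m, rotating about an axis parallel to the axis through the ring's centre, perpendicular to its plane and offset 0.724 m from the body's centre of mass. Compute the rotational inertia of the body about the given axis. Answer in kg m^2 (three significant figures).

I_cm = MR² = (5.69)(0.483)² = 1.3274 kg m^2; centre at d = 0.724 m, so the parallel axis theorem gives I = 1.3274 + (5.69)(0.724)² = 4.31 kg m^2.

4.31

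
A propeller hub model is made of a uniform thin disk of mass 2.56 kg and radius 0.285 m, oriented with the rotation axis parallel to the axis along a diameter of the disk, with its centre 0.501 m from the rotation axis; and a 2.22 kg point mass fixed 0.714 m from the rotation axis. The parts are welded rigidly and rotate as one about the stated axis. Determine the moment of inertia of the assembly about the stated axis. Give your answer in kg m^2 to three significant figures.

1.83

Thin disk: I_cm = (1/4)MR² = (1/4)(2.56)(0.285)² = 0.051984 kg m^2; centre at d = 0.501 m, so I = I_cm + Md² gives I = 0.051984 + (2.56)(0.501)² = 0.69455 kg m^2.
Point mass: I_cm = 0; centre at d = 0.714 m, so I = I_cm + Md² gives I = 0 + (2.22)(0.714)² = 1.1317 kg m^2.
Total I = 0.69455 + 1.1317 = 1.8263 kg m^2.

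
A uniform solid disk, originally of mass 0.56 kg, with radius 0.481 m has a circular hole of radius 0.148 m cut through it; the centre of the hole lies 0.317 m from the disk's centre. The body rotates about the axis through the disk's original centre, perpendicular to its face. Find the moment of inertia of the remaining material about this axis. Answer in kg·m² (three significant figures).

Unpierced body about its centre: I₀ = (1/2)MR² = (1/2)(0.56)(0.481)² = 0.064781 kg·m².
The removed disk has mass m = M·(r/R)² = (0.56)(0.148/0.481)² = 0.053018 kg (same uniform areal density).
Its moment of inertia about the rotation axis (parallel-axis theorem): I_hole = (1/2)mr² + md² = (1/2)(0.053018)(0.148)² + (0.053018)(0.317)² = 0.0059084 kg·m².
Treating the hole as negative mass, I = I₀ − I_hole = 0.064781 − 0.0059084 = 0.058873 kg·m².

0.0589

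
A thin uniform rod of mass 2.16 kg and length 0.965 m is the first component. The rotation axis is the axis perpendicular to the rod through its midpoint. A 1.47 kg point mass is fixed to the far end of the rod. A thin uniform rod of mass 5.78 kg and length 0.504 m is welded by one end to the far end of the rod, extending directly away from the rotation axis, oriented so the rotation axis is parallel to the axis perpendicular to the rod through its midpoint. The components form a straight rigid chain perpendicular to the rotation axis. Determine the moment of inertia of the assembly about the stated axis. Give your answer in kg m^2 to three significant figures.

3.75

Thin rod: I_cm = (1/12)ML² = (1/12)(2.16)(0.965)² = 0.16762 kg m^2; axis through the centre, so I = 0.16762 kg m^2.
Point mass: I_cm = 0; centre at d = 0.4825 m, so I = I_cm + Md² gives I = 0 + (1.47)(0.4825)² = 0.34223 kg m^2.
Thin rod: I_cm = (1/12)ML² = (1/12)(5.78)(0.504)² = 0.12235 kg m^2; centre at d = 0.4825 + 0.252 = 0.7345 m, so I = I_cm + Md² gives I = 0.12235 + (5.78)(0.7345)² = 3.2406 kg m^2.
Total I = 0.16762 + 0.34223 + 3.2406 = 3.7505 kg m^2.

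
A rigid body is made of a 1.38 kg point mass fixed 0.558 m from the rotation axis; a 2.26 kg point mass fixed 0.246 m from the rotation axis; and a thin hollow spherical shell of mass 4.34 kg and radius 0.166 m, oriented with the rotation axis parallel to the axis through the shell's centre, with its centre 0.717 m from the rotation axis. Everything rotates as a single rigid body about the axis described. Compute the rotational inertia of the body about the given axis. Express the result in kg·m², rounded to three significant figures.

Point mass: I_cm = 0; centre at d = 0.558 m, so the parallel axis theorem gives I = 0 + (1.38)(0.558)² = 0.42968 kg·m².
Point mass: I_cm = 0; centre at d = 0.246 m, so the parallel axis theorem gives I = 0 + (2.26)(0.246)² = 0.13677 kg·m².
Spherical shell: I_cm = (2/3)MR² = (2/3)(4.34)(0.166)² = 0.079729 kg·m²; centre at d = 0.717 m, so the parallel axis theorem gives I = 0.079729 + (4.34)(0.717)² = 2.3109 kg·m².
Total I = 0.42968 + 0.13677 + 2.3109 = 2.8773 kg·m².

2.88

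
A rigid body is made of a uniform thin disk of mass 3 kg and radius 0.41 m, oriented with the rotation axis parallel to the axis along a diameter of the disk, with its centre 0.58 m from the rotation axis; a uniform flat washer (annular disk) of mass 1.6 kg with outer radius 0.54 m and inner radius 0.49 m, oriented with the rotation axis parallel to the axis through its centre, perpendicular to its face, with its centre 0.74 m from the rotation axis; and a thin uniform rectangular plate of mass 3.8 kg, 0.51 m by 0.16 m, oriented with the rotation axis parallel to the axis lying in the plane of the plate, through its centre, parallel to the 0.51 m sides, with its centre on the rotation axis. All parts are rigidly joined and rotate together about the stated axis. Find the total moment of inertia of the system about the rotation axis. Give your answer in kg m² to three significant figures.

2.44

Thin disk: I_cm = (1/4)MR² = (1/4)(3)(0.41)² = 0.12607 kg m²; centre at d = 0.58 m, so I = I_cm + Md² gives I = 0.12607 + (3)(0.58)² = 1.1353 kg m².
Annular disk: I_cm = (1/2)M(R²+r²) = (1/2)(1.6)[(0.54)² + (0.49)²] = 0.42536 kg m²; centre at d = 0.74 m, so I = I_cm + Md² gives I = 0.42536 + (1.6)(0.74)² = 1.3015 kg m².
Rectangular plate: I_cm = (1/12)Mb² = (1/12)(3.8)(0.16)² = 0.0081067 kg m²; axis through the centre, so I = 0.0081067 kg m².
Total I = 1.1353 + 1.3015 + 0.0081067 = 2.4449 kg m².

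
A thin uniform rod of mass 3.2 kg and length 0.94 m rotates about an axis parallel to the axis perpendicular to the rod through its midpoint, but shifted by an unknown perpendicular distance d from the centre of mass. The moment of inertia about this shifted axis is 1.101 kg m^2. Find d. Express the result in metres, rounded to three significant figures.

About the centre-of-mass axis, I_cm = (1/12)ML² = (1/12)(3.2)(0.94)² = 0.23563 kg m^2.
Parallel axis theorem: I = I_cm + Md², so Md² = 1.101 − 0.23563 = 0.86537 kg m^2.
d = √(0.86537 / 3.2) = 0.52003 m.

0.520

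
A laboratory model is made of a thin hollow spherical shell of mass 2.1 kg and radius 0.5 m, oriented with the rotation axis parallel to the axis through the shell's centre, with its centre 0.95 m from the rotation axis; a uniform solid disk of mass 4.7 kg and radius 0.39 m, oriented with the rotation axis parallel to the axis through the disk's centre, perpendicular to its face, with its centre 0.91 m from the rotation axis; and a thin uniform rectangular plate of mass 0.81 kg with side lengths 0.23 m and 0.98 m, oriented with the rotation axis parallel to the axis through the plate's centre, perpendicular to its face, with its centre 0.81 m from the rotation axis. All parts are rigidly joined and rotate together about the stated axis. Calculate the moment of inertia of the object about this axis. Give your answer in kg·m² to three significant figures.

7.09

Spherical shell: I_cm = (2/3)MR² = (2/3)(2.1)(0.5)² = 0.35 kg·m²; centre at d = 0.95 m, so I = I_cm + Md² gives I = 0.35 + (2.1)(0.95)² = 2.2452 kg·m².
Solid disk: I_cm = (1/2)MR² = (1/2)(4.7)(0.39)² = 0.35744 kg·m²; centre at d = 0.91 m, so I = I_cm + Md² gives I = 0.35744 + (4.7)(0.91)² = 4.2495 kg·m².
Rectangular plate: I_cm = (1/12)M(a²+b²) = (1/12)(0.81)[(0.23)² + (0.98)²] = 0.068398 kg·m²; centre at d = 0.81 m, so I = I_cm + Md² gives I = 0.068398 + (0.81)(0.81)² = 0.59984 kg·m².
Total I = 2.2452 + 4.2495 + 0.59984 = 7.0946 kg·m².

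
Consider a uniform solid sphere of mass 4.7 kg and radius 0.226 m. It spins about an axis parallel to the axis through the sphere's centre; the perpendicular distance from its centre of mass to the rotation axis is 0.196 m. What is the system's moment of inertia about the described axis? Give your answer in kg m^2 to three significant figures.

I_cm = (2/5)MR² = (2/5)(4.7)(0.226)² = 0.096023 kg m^2; centre at d = 0.196 m, so I = I_cm + Md² gives I = 0.096023 + (4.7)(0.196)² = 0.27658 kg m^2.

0.277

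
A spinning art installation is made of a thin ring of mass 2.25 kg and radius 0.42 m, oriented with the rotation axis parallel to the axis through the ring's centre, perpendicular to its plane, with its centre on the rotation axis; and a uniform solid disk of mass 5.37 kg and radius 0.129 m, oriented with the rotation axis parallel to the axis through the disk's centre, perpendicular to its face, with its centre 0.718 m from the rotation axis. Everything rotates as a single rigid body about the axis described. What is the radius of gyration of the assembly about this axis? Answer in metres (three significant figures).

Thin ring: I_cm = MR² = (2.25)(0.42)² = 0.3969 kg·m²; axis through the centre, so I = 0.3969 kg·m².
Solid disk: I_cm = (1/2)MR² = (1/2)(5.37)(0.129)² = 0.044681 kg·m²; centre at d = 0.718 m, so the parallel axis theorem gives I = 0.044681 + (5.37)(0.718)² = 2.813 kg·m².
Total I = 3.2099 kg·m²; total mass M = 7.62 kg.
k = √(I/M) = √(3.2099/7.62) = 0.64904 m.

0.649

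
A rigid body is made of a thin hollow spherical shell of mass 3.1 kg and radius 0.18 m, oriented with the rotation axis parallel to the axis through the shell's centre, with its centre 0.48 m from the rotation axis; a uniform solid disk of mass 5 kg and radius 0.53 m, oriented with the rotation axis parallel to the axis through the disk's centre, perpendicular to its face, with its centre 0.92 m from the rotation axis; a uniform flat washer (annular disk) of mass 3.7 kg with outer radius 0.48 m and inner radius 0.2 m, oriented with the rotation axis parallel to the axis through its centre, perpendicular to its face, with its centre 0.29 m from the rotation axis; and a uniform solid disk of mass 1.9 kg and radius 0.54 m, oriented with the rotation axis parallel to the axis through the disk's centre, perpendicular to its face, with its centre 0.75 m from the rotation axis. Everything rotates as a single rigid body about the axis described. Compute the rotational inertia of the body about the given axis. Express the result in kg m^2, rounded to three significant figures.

7.87

Spherical shell: I_cm = (2/3)MR² = (2/3)(3.1)(0.18)² = 0.06696 kg m^2; centre at d = 0.48 m, so the parallel axis theorem gives I = 0.06696 + (3.1)(0.48)² = 0.7812 kg m^2.
Solid disk: I_cm = (1/2)MR² = (1/2)(5)(0.53)² = 0.70225 kg m^2; centre at d = 0.92 m, so the parallel axis theorem gives I = 0.70225 + (5)(0.92)² = 4.9343 kg m^2.
Annular disk: I_cm = (1/2)M(R²+r²) = (1/2)(3.7)[(0.48)² + (0.2)²] = 0.50024 kg m^2; centre at d = 0.29 m, so the parallel axis theorem gives I = 0.50024 + (3.7)(0.29)² = 0.81141 kg m^2.
Solid disk: I_cm = (1/2)MR² = (1/2)(1.9)(0.54)² = 0.27702 kg m^2; centre at d = 0.75 m, so the parallel axis theorem gives I = 0.27702 + (1.9)(0.75)² = 1.3458 kg m^2.
Total I = 0.7812 + 4.9343 + 0.81141 + 1.3458 = 7.8726 kg m^2.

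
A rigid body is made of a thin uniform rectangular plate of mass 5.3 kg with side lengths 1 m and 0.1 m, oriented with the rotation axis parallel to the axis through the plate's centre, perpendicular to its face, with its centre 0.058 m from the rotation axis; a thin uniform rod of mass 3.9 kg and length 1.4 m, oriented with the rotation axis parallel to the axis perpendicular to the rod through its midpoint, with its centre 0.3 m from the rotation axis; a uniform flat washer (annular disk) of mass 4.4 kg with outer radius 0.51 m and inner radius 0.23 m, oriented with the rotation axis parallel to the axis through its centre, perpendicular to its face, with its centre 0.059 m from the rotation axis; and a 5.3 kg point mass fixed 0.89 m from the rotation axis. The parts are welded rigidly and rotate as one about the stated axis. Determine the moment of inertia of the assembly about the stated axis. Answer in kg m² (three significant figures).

6.35

Rectangular plate: I_cm = (1/12)M(a²+b²) = (1/12)(5.3)[(1)² + (0.1)²] = 0.44608 kg m²; centre at d = 0.058 m, so the parallel axis theorem gives I = 0.44608 + (5.3)(0.058)² = 0.46391 kg m².
Thin rod: I_cm = (1/12)ML² = (1/12)(3.9)(1.4)² = 0.637 kg m²; centre at d = 0.3 m, so the parallel axis theorem gives I = 0.637 + (3.9)(0.3)² = 0.988 kg m².
Annular disk: I_cm = (1/2)M(R²+r²) = (1/2)(4.4)[(0.51)² + (0.23)²] = 0.6886 kg m²; centre at d = 0.059 m, so the parallel axis theorem gives I = 0.6886 + (4.4)(0.059)² = 0.70392 kg m².
Point mass: I_cm = 0; centre at d = 0.89 m, so the parallel axis theorem gives I = 0 + (5.3)(0.89)² = 4.1981 kg m².
Total I = 0.46391 + 0.988 + 0.70392 + 4.1981 = 6.354 kg m².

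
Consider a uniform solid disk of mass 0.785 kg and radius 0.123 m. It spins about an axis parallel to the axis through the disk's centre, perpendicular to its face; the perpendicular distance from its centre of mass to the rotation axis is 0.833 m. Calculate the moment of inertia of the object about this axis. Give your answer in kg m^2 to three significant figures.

0.551

I_cm = (1/2)MR² = (1/2)(0.785)(0.123)² = 0.0059381 kg m^2; centre at d = 0.833 m, so I = I_cm + Md² gives I = 0.0059381 + (0.785)(0.833)² = 0.55064 kg m^2.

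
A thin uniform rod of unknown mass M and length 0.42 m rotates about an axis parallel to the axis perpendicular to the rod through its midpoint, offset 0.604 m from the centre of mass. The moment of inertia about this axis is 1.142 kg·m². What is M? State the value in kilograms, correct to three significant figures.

I = I_cm + Md² = (1/12)ML² + Md² = M·[0.0833333·(0.42)² + (0.604)²] = M·0.37952.
So M = 1.142 / 0.37952 = 3.0091 kg.

3.01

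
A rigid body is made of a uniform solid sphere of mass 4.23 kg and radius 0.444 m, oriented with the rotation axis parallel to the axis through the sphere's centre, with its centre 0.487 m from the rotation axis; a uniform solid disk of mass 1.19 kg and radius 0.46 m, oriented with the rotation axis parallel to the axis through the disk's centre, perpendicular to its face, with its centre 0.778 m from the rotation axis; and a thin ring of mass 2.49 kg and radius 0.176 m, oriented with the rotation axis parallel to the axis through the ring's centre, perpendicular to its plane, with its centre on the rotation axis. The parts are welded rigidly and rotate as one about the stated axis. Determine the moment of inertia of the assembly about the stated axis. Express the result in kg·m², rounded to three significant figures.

Solid sphere: I_cm = (2/5)MR² = (2/5)(4.23)(0.444)² = 0.33355 kg·m²; centre at d = 0.487 m, so I = I_cm + Md² gives I = 0.33355 + (4.23)(0.487)² = 1.3368 kg·m².
Solid disk: I_cm = (1/2)MR² = (1/2)(1.19)(0.46)² = 0.1259 kg·m²; centre at d = 0.778 m, so I = I_cm + Md² gives I = 0.1259 + (1.19)(0.778)² = 0.84619 kg·m².
Thin ring: I_cm = MR² = (2.49)(0.176)² = 0.07713 kg·m²; axis through the centre, so I = 0.07713 kg·m².
Total I = 1.3368 + 0.84619 + 0.07713 = 2.2601 kg·m².

2.26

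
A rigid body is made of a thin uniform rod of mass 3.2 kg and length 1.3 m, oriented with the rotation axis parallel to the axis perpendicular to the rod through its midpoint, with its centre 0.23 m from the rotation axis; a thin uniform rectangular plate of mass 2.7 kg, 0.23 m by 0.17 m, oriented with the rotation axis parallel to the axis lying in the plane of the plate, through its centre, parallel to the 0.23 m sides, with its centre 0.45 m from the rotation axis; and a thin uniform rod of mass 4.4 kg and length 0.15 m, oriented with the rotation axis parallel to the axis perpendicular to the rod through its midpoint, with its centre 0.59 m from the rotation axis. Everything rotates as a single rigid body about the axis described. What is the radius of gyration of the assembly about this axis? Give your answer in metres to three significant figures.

Thin rod: I_cm = (1/12)ML² = (1/12)(3.2)(1.3)² = 0.45067 kg m²; centre at d = 0.23 m, so I = I_cm + Md² gives I = 0.45067 + (3.2)(0.23)² = 0.61995 kg m².
Rectangular plate: I_cm = (1/12)Mb² = (1/12)(2.7)(0.17)² = 0.0065025 kg m²; centre at d = 0.45 m, so I = I_cm + Md² gives I = 0.0065025 + (2.7)(0.45)² = 0.55325 kg m².
Thin rod: I_cm = (1/12)ML² = (1/12)(4.4)(0.15)² = 0.00825 kg m²; centre at d = 0.59 m, so I = I_cm + Md² gives I = 0.00825 + (4.4)(0.59)² = 1.5399 kg m².
Total I = 2.7131 kg m²; total mass M = 10.3 kg.
k = √(I/M) = √(2.7131/10.3) = 0.51323 m.

0.513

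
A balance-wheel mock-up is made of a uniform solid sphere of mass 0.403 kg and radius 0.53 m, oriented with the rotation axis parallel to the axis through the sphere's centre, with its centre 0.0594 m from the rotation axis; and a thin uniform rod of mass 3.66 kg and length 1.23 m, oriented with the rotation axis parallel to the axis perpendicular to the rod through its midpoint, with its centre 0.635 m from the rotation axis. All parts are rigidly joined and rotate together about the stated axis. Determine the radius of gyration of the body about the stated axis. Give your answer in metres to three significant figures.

Solid sphere: I_cm = (2/5)MR² = (2/5)(0.403)(0.53)² = 0.045281 kg·m²; centre at d = 0.0594 m, so the parallel axis theorem gives I = 0.045281 + (0.403)(0.0594)² = 0.046703 kg·m².
Thin rod: I_cm = (1/12)ML² = (1/12)(3.66)(1.23)² = 0.46143 kg·m²; centre at d = 0.635 m, so the parallel axis theorem gives I = 0.46143 + (3.66)(0.635)² = 1.9372 kg·m².
Total I = 1.9839 kg·m²; total mass M = 4.063 kg.
k = √(I/M) = √(1.9839/4.063) = 0.69878 m.

0.699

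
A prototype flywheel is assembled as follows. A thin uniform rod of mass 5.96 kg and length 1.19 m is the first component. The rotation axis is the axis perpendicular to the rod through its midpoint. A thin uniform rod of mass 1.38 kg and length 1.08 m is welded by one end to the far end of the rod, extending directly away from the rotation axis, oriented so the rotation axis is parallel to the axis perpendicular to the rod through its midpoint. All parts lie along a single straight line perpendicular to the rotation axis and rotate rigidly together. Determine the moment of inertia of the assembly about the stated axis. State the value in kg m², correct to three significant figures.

Thin rod: I_cm = (1/12)ML² = (1/12)(5.96)(1.19)² = 0.70333 kg m²; axis through the centre, so I = 0.70333 kg m².
Thin rod: I_cm = (1/12)ML² = (1/12)(1.38)(1.08)² = 0.13414 kg m²; centre at d = 0.595 + 0.54 = 1.135 m, so I = I_cm + Md² gives I = 0.13414 + (1.38)(1.135)² = 1.9119 kg m².
Total I = 0.70333 + 1.9119 = 2.6152 kg m².

2.62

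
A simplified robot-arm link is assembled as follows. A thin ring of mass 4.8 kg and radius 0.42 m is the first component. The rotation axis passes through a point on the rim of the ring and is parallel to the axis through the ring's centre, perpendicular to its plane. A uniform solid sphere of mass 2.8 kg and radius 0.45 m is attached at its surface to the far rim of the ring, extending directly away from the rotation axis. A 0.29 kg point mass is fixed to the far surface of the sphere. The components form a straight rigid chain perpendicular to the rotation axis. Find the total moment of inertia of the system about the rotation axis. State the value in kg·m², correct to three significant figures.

7.46

Thin ring: I_cm = MR² = (4.8)(0.42)² = 0.84672 kg·m²; centre at d = 0.42 m, so I = I_cm + Md² gives I = 0.84672 + (4.8)(0.42)² = 1.6934 kg·m².
Solid sphere: I_cm = (2/5)MR² = (2/5)(2.8)(0.45)² = 0.2268 kg·m²; centre at d = 0.42 + 0.42 + 0.45 = 1.29 m, so I = I_cm + Md² gives I = 0.2268 + (2.8)(1.29)² = 4.8863 kg·m².
Point mass: I_cm = 0; centre at d = 0.42 + 0.42 + 0.45 + 0.45 = 1.74 m, so I = I_cm + Md² gives I = 0 + (0.29)(1.74)² = 0.878 kg·m².
Total I = 1.6934 + 4.8863 + 0.878 = 7.4577 kg·m².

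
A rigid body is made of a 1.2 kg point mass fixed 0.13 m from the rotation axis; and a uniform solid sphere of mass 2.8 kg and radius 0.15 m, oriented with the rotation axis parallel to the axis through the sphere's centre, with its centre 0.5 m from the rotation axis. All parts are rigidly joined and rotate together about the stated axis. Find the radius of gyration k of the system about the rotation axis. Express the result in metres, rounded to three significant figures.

0.432

Point mass: I_cm = 0; centre at d = 0.13 m, so I = I_cm + Md² gives I = 0 + (1.2)(0.13)² = 0.02028 kg·m².
Solid sphere: I_cm = (2/5)MR² = (2/5)(2.8)(0.15)² = 0.0252 kg·m²; centre at d = 0.5 m, so I = I_cm + Md² gives I = 0.0252 + (2.8)(0.5)² = 0.7252 kg·m².
Total I = 0.74548 kg·m²; total mass M = 4 kg.
k = √(I/M) = √(0.74548/4) = 0.43171 m.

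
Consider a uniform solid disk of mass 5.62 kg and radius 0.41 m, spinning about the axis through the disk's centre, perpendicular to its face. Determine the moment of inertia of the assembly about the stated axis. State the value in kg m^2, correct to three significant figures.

I_cm = (1/2)MR² = (1/2)(5.62)(0.41)² = 0.47236 kg m^2; axis through the centre, so I = 0.47236 kg m^2.

0.472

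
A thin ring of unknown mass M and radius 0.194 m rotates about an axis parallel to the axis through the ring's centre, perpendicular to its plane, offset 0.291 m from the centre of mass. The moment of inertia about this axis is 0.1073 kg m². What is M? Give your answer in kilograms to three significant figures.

I = I_cm + Md² = MR² + Md² = M·[1·(0.194)² + (0.291)²] = M·0.12232.
So M = 0.1073 / 0.12232 = 0.87723 kg.

0.877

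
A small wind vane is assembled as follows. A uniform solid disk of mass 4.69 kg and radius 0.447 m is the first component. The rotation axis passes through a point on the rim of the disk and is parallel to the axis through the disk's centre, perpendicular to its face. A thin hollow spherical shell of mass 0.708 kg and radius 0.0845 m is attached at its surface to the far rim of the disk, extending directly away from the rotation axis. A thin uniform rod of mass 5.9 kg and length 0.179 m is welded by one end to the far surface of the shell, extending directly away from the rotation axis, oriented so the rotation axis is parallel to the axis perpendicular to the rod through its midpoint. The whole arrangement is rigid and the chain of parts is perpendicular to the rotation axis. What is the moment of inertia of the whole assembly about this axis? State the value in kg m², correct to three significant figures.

9.94

Solid disk: I_cm = (1/2)MR² = (1/2)(4.69)(0.447)² = 0.46855 kg m²; centre at d = 0.447 m, so the parallel axis theorem gives I = 0.46855 + (4.69)(0.447)² = 1.4057 kg m².
Spherical shell: I_cm = (2/3)MR² = (2/3)(0.708)(0.0845)² = 0.0033702 kg m²; centre at d = 0.447 + 0.447 + 0.0845 = 0.9785 m, so the parallel axis theorem gives I = 0.0033702 + (0.708)(0.9785)² = 0.68125 kg m².
Thin rod: I_cm = (1/12)ML² = (1/12)(5.9)(0.179)² = 0.015753 kg m²; centre at d = 0.447 + 0.447 + 0.0845 + 0.0845 + 0.0895 = 1.1525 m, so the parallel axis theorem gives I = 0.015753 + (5.9)(1.1525)² = 7.8525 kg m².
Total I = 1.4057 + 0.68125 + 7.8525 = 9.9394 kg m².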